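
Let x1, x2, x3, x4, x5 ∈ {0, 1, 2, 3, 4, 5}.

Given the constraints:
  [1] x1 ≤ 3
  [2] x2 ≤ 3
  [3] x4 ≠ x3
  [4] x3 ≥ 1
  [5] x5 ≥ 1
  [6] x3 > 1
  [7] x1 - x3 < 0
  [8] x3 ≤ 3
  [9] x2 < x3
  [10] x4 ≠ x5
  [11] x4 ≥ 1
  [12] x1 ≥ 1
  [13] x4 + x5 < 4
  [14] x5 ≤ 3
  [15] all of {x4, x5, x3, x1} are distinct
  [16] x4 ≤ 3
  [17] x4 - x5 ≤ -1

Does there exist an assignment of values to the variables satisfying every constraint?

Unsatisfiable

Constraints 1, 4, 5, 8, 11, 12, 14, and 16 confine each of x4, x5, x3, x1 to the 3 values {1, …, 3}.
Constraint 15 requires all 4 of them to be distinct, but only 3 values are available — impossible by the pigeonhole principle.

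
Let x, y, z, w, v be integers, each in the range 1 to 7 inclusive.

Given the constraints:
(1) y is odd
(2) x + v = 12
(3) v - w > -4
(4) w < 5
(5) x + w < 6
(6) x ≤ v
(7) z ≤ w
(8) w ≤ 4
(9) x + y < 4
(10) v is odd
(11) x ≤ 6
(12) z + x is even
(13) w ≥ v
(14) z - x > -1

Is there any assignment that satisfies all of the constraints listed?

Unsatisfiable

From constraint 11: x ≤ 6. From constraints 8 and 13: v ≤ w ≤ 4. Hence x + v ≤ 10. But constraint 2 requires x + v = 12, and 12 > 10. Contradiction.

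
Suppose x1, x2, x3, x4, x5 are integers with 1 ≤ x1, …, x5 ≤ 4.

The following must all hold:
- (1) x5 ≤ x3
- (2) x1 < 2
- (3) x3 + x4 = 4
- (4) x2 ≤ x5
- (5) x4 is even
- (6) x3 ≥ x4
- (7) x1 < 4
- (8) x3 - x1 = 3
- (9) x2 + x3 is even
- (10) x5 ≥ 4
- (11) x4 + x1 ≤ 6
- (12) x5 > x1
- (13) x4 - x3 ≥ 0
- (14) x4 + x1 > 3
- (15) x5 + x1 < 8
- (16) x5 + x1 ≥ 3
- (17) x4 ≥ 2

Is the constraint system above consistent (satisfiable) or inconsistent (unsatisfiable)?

From constraints 1 and 10: x3 ≥ x5 ≥ 4. From constraint 17: x4 ≥ 2. Hence x3 + x4 ≥ 6. But constraint 3 requires x3 + x4 = 4, and 4 < 6. Contradiction.

Unsatisfiable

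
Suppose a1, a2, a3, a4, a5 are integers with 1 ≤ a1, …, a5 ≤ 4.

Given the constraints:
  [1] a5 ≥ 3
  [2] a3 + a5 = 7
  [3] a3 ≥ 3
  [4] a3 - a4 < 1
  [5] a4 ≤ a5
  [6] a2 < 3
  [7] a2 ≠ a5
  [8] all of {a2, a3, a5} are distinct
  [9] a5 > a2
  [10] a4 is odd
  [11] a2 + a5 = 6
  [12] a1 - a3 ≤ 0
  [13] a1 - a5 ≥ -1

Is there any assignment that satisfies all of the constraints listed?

Satisfiable

The assignment a1 = 3, a2 = 2, a3 = 3, a4 = 3, a5 = 4 works:
  constraint 2 holds since a3 + a5 = 7.
  constraint 4 holds since a3 - a4 = 0.
  constraint 11 holds since a2 + a5 = 6.
The rest check out directly.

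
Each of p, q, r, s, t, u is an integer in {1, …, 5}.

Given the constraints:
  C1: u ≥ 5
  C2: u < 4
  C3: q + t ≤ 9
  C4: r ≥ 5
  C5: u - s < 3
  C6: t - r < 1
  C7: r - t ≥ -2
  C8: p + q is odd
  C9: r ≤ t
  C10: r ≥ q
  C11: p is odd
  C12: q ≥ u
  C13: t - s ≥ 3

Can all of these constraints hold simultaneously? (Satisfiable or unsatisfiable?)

Unsatisfiable

From constraints 1 and 12: q ≥ u ≥ 5. From constraints 4 and 9: t ≥ r ≥ 5. Hence q + t ≥ 10. But constraint 3 requires q + t ≤ 9, and 9 < 10. Contradiction.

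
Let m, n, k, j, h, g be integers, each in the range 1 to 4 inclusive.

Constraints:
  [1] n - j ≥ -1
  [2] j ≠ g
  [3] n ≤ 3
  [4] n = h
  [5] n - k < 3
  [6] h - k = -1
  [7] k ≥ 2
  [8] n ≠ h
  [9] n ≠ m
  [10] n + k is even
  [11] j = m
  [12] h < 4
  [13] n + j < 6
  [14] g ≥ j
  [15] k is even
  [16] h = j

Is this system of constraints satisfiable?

From constraints 4, 11, and 16, n = h = j = m, so n = m. But constraint 9 says n ≠ m. Contradiction.

Unsatisfiable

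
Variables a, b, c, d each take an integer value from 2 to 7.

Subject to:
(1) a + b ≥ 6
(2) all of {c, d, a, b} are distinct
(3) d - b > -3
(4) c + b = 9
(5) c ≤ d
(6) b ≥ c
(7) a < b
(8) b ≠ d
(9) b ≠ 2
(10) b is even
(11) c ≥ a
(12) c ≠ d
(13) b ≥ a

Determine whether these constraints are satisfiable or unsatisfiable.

Satisfiable

Try a = 2, b = 6, c = 3, d = 4.
Check constraint 1: a + b = 8; constraint 3: d - b = -2. The remaining constraints are straightforward to verify.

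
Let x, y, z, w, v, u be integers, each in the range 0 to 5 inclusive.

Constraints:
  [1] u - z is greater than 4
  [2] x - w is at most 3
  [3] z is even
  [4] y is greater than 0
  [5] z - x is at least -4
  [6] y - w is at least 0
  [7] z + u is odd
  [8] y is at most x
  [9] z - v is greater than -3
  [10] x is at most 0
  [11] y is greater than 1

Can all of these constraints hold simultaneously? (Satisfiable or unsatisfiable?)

From constraint 11: y ≥ 2. From constraints 8 and 10: y ≤ x and x ≤ 0, so y ≤ 0. But 0 < 2, so no value of y works.

Unsatisfiable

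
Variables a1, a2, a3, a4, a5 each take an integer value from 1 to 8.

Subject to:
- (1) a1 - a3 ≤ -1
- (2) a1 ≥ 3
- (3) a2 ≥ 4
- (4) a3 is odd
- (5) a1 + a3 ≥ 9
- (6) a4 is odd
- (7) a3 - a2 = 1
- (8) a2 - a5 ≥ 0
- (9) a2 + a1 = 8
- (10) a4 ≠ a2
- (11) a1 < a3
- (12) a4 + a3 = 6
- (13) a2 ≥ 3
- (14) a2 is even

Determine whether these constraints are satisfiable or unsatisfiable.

Satisfiable

Setting (a1, a2, a3, a4, a5) = (4, 4, 5, 1, 1) satisfies everything: constraint 1: a1 - a3 = -1; constraint 5: a1 + a3 = 9, and the others follow.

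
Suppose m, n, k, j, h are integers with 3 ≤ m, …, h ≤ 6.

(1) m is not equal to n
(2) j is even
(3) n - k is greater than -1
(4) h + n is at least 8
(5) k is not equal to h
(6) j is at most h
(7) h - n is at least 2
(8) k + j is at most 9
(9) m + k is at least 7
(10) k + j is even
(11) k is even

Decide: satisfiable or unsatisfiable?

Take m = 3, n = 4, k = 4, j = 4, h = 6. Then constraint 3: n - k = 0; constraint 4: h + n = 10, and every other listed constraint is also met.

Satisfiable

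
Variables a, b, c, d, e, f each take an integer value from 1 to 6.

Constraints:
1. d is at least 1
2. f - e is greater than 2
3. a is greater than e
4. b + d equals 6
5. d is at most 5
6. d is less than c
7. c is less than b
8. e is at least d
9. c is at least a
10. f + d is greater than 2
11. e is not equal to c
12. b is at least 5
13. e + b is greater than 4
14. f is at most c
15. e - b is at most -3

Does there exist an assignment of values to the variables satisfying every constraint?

Satisfiable

Setting (a, b, c, d, e, f) = (3, 5, 4, 1, 1, 4) satisfies everything: constraint 2: f - e = 3; constraint 4: b + d = 6; constraint 10: f + d = 5, and the others follow.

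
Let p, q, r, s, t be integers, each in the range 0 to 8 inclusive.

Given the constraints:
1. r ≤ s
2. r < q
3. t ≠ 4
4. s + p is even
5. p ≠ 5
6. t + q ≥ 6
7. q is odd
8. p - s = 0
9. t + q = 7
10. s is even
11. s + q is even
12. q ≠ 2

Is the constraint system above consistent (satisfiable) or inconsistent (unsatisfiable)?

Constraint 10 makes s even and constraint 7 makes q odd, so s + q must be odd. Constraint 11 says s + q is even — contradiction.

Unsatisfiable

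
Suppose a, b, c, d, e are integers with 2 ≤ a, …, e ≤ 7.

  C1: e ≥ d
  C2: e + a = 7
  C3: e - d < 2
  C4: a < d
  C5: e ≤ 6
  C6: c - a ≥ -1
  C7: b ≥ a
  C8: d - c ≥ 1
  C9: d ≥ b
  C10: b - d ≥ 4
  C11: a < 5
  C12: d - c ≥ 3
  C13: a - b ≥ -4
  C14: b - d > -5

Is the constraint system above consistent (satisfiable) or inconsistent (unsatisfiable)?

Constraints 6, 10, 12, and 13 give d − c ≥ 3, c − a ≥ -1, a − b ≥ -4, b − d ≥ 4.
Adding all 4 inequalities: the left sides telescope to 0, and the right sides sum to 3 + (-1) + (-4) + 4 = 2. So 0 ≥ 2, which is false.

Unsatisfiable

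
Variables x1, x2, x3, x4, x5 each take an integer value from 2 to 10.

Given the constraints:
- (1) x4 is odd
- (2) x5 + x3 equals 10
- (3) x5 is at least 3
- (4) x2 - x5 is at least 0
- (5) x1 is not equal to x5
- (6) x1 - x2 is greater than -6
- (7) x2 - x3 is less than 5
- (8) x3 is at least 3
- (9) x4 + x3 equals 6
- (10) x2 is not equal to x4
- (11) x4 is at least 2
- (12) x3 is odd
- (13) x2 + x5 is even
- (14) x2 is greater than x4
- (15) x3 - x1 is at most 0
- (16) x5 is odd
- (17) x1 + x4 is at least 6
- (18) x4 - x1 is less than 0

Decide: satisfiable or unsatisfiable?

Satisfiable

Setting (x1, x2, x3, x4, x5) = (4, 7, 3, 3, 7) satisfies everything: constraint 2: x5 + x3 = 10; constraint 4: x2 - x5 = 0; constraint 6: x1 - x2 = -3, and the others follow.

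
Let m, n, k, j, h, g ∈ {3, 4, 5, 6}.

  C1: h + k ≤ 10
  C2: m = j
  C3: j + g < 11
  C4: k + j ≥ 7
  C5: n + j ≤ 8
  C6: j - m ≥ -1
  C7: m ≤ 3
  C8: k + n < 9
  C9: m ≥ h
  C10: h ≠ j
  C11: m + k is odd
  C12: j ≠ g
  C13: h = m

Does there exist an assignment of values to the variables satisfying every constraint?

From constraints 2 and 13, h = m = j, so h = j. But constraint 10 says h ≠ j. Contradiction.

Unsatisfiable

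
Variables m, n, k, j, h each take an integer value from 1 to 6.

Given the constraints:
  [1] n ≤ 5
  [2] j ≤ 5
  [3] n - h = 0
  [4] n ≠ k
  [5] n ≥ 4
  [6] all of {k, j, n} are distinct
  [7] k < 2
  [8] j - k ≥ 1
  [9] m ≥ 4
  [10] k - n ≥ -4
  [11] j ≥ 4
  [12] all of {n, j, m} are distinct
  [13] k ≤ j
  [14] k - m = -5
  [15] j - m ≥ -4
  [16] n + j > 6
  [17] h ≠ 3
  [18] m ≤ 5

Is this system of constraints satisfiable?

Constraints 1, 2, 5, 9, 11, and 18 confine each of n, j, m to the 2 values {4, 5}.
Constraint 12 requires all 3 of them to be distinct, but only 2 values are available — impossible by the pigeonhole principle.

Unsatisfiable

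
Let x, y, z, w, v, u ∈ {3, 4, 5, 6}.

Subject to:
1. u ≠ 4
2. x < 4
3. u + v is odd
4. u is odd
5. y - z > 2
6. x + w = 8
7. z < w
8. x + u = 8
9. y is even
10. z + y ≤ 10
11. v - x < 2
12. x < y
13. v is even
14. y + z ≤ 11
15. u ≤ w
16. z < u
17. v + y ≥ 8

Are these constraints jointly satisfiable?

One satisfying assignment is x = 3, y = 6, z = 3, w = 5, v = 4, u = 5.
For the less obvious constraints — constraint 5: y - z = 3; constraint 6: x + w = 8 — and the others hold by inspection.

Satisfiable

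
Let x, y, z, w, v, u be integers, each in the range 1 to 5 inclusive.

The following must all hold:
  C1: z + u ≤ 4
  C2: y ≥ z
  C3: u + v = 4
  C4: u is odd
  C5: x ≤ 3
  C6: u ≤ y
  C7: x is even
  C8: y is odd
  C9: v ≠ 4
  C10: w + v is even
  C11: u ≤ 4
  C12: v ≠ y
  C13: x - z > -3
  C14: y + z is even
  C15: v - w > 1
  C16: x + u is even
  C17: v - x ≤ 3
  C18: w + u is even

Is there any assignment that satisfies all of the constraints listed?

Unsatisfiable

Constraint 7 makes x even and constraint 4 makes u odd, so x + u must be odd. Constraint 16 says x + u is even — contradiction.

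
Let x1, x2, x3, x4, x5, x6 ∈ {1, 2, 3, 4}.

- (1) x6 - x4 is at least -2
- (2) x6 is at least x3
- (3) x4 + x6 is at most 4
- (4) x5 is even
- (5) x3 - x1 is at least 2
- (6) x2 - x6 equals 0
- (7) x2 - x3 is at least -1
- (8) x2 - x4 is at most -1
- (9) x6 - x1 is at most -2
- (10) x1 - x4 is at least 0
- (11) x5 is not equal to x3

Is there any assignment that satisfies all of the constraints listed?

Unsatisfiable

Constraints 1, 5, 7, 8, and 9 give x2 − x3 ≥ -1, x3 − x1 ≥ 2, x1 − x6 ≥ 2, x6 − x4 ≥ -2, x4 − x2 ≥ 1.
Adding all 5 inequalities: the left sides telescope to 0, and the right sides sum to (-1) + 2 + 2 + (-2) + 1 = 2. So 0 ≥ 2, which is false.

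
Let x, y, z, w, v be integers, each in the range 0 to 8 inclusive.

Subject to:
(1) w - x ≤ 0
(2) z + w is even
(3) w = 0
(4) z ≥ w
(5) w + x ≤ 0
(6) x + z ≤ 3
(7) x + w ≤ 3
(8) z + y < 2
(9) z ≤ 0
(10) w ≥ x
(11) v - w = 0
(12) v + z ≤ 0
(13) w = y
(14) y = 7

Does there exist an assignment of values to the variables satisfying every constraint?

Constraint 3 fixes w = 0 and constraint 14 fixes y = 7, but constraint 13 requires w = y. Since 0 ≠ 7, contradiction.

Unsatisfiable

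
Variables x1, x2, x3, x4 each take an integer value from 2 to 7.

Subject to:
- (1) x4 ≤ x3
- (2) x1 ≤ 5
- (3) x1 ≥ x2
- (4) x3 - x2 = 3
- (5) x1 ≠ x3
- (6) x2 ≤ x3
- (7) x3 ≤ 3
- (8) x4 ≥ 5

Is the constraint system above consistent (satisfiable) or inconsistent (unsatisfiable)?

From constraint 8: x4 ≥ 5. From constraints 1 and 7: x4 ≤ x3 and x3 ≤ 3, so x4 ≤ 3. But 3 < 5, so no value of x4 works.

Unsatisfiable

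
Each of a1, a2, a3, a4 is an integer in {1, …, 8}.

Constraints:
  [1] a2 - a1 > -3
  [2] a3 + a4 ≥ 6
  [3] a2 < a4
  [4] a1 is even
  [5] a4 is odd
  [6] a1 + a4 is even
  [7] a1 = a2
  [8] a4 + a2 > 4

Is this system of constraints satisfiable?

Constraint 4 makes a1 even and constraint 5 makes a4 odd, so a1 + a4 must be odd. Constraint 6 says a1 + a4 is even — contradiction.

Unsatisfiable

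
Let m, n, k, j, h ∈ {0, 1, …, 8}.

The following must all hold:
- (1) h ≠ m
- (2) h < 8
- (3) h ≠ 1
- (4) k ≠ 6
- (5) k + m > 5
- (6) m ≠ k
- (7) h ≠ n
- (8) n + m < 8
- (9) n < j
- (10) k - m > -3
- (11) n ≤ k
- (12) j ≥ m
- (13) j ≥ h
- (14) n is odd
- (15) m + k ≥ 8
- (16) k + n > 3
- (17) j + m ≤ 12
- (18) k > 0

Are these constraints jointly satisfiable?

Satisfiable

Try m = 5, n = 1, k = 3, j = 5, h = 3.
Check constraint 5: k + m = 8; constraint 8: n + m = 6. The remaining constraints are straightforward to verify.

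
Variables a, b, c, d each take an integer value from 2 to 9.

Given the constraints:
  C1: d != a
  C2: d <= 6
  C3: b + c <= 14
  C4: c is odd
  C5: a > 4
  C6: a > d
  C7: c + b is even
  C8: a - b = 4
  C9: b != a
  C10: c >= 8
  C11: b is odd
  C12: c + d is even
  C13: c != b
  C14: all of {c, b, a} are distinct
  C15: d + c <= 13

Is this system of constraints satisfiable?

Satisfiable

Take a = 7, b = 3, c = 9, d = 3. Then constraint 3: b + c = 12; constraint 8: a - b = 4; constraint 15: d + c = 12, and every other listed constraint is also met.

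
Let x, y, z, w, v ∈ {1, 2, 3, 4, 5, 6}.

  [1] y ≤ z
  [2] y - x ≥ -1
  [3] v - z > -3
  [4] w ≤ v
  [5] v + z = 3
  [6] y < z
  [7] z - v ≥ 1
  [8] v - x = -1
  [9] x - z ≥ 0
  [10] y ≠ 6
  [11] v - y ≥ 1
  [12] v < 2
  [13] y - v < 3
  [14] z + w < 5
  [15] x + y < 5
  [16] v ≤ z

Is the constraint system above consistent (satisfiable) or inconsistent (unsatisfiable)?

Unsatisfiable

Constraints 2, 7, 9, and 11 give v − y ≥ 1, y − x ≥ -1, x − z ≥ 0, z − v ≥ 1.
Adding all 4 inequalities: the left sides telescope to 0, and the right sides sum to 1 + (-1) + 0 + 1 = 1. So 0 ≥ 1, which is false.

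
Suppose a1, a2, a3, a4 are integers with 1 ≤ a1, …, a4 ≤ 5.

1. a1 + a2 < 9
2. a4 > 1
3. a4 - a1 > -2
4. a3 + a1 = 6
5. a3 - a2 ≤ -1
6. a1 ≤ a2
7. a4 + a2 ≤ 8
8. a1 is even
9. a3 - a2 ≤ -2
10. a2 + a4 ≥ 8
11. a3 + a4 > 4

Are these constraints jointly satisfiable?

Satisfiable

The assignment a1 = 4, a2 = 4, a3 = 2, a4 = 4 works:
  constraint 1 holds since a1 + a2 = 8.
  constraint 3 holds since a4 - a1 = 0.
  constraint 4 holds since a3 + a1 = 6.
The rest check out directly.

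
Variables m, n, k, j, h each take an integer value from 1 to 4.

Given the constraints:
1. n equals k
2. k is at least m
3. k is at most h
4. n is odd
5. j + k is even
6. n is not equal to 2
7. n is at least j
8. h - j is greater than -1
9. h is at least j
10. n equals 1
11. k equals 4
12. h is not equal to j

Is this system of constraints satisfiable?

Unsatisfiable

Constraint 10 fixes n = 1 and constraint 11 fixes k = 4, but constraint 1 requires n = k. Since 1 ≠ 4, contradiction.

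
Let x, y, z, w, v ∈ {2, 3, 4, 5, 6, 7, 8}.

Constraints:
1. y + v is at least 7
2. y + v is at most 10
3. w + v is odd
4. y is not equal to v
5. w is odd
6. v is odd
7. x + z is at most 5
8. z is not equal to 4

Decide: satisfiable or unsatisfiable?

Unsatisfiable

Constraint 5 makes w odd and constraint 6 makes v odd, so w + v must be even. Constraint 3 says w + v is odd — contradiction.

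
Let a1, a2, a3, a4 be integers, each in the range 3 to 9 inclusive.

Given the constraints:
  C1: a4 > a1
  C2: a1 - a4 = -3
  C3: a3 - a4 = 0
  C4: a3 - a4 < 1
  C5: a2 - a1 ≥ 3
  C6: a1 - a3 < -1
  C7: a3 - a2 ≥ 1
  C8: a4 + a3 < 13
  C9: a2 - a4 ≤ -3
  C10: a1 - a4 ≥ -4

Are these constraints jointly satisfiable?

Constraints 5, 9, and 10 give a2 − a1 ≥ 3, a1 − a4 ≥ -4, a4 − a2 ≥ 3.
Adding all 3 inequalities: the left sides telescope to 0, and the right sides sum to 3 + (-4) + 3 = 2. So 0 ≥ 2, which is false.

Unsatisfiable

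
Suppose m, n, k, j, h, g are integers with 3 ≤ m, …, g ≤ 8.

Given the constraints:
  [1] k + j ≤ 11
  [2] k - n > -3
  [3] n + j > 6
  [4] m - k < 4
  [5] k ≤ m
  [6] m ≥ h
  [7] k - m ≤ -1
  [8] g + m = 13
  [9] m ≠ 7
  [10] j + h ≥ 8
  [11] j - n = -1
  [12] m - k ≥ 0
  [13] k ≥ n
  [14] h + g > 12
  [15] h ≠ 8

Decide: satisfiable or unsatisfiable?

The assignment m = 6, n = 5, k = 5, j = 4, h = 6, g = 7 works:
  constraint 1 holds since k + j = 9.
  constraint 2 holds since k - n = 0.
  constraint 3 holds since n + j = 9.
The rest check out directly.

Satisfiable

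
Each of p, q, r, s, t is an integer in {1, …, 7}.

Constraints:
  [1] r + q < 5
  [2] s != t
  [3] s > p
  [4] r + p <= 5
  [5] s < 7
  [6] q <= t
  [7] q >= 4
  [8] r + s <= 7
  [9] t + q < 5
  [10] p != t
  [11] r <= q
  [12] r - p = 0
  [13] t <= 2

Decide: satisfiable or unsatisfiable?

Unsatisfiable

From constraints 6 and 7: t ≥ q and q ≥ 4, so t ≥ 4. From constraint 13: t ≤ 2. But 2 < 4, so no value of t works.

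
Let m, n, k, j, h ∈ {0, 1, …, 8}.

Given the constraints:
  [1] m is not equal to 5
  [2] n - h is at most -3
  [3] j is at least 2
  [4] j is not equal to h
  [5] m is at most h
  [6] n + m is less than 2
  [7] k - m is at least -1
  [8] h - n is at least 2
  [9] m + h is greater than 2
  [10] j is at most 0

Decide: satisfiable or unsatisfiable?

Unsatisfiable

From constraint 3: j ≥ 2. From constraint 10: j ≤ 0. But 0 < 2, so no value of j works.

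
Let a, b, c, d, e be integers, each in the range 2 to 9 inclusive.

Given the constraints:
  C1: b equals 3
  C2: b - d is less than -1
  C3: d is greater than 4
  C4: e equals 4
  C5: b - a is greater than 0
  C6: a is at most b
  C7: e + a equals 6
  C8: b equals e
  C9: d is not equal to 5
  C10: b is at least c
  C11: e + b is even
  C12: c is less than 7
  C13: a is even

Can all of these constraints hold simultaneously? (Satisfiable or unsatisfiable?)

Unsatisfiable

Constraint 1 fixes b = 3 and constraint 4 fixes e = 4, but constraint 8 requires b = e. Since 3 ≠ 4, contradiction.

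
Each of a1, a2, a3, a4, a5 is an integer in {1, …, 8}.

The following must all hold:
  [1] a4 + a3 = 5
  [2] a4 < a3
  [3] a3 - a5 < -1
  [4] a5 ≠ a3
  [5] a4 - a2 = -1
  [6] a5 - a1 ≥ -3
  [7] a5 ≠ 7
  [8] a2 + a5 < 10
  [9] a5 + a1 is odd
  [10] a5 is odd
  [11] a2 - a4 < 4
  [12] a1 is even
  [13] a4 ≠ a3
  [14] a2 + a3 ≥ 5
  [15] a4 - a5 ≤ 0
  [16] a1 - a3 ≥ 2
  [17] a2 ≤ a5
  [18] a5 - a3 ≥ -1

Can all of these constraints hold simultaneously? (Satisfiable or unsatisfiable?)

Satisfiable

Take a1 = 6, a2 = 3, a3 = 3, a4 = 2, a5 = 5. Then constraint 1: a4 + a3 = 5; constraint 3: a3 - a5 = -2, and every other listed constraint is also met.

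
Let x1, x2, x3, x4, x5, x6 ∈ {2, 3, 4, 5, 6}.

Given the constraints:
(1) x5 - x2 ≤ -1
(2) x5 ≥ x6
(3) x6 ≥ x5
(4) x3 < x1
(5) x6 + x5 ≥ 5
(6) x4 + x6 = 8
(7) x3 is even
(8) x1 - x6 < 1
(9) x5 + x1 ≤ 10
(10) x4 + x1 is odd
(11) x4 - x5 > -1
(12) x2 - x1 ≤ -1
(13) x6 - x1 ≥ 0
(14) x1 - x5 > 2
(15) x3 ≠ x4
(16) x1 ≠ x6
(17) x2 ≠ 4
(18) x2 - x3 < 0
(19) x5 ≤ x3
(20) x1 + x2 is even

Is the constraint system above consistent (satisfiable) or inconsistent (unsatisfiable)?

Constraints 1, 2, 4, 13, and 18 give x1 ≤ x6, x6 ≤ x5, x5 < x2, x2 < x3, x3 < x1. Chaining: x1 ≤ x6 ≤ x5 < x2 < x3 < x1, which forces x1 < x1 — impossible.

Unsatisfiable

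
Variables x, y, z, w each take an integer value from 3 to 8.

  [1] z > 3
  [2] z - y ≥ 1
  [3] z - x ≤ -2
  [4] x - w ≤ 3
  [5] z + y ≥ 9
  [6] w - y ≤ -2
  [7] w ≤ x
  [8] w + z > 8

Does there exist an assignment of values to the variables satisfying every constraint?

Constraints 2, 3, 4, and 6 give w − x ≥ -3, x − z ≥ 2, z − y ≥ 1, y − w ≥ 2.
Adding all 4 inequalities: the left sides telescope to 0, and the right sides sum to (-3) + 2 + 1 + 2 = 2. So 0 ≥ 2, which is false.

Unsatisfiable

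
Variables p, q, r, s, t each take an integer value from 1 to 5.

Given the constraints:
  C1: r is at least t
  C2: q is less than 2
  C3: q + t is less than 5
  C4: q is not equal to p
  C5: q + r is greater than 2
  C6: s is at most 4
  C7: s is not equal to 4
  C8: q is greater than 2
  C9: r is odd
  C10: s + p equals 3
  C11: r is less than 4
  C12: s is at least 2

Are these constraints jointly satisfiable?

From constraint 8: q ≥ 3. From constraint 2: q ≤ 1. But 1 < 3, so no value of q works.

Unsatisfiable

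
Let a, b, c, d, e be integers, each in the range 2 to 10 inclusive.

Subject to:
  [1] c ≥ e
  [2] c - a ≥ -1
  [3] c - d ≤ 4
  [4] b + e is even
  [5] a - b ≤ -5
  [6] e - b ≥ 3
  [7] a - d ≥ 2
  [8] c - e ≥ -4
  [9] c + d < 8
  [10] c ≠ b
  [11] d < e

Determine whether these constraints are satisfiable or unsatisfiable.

Constraints 3, 5, 6, 7, and 8 give d − c ≥ -4, c − e ≥ -4, e − b ≥ 3, b − a ≥ 5, a − d ≥ 2.
Adding all 5 inequalities: the left sides telescope to 0, and the right sides sum to (-4) + (-4) + 3 + 5 + 2 = 2. So 0 ≥ 2, which is false.

Unsatisfiable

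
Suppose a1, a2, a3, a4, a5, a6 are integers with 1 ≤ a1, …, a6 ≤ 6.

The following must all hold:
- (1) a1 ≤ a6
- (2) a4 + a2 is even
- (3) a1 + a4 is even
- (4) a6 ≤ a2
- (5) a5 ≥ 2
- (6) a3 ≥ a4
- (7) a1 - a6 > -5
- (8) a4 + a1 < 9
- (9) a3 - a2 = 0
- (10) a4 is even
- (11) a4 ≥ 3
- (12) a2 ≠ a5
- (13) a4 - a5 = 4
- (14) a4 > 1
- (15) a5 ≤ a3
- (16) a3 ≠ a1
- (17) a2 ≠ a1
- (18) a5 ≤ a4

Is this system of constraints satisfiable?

One satisfying assignment is a1 = 2, a2 = 6, a3 = 6, a4 = 6, a5 = 2, a6 = 5.
For the less obvious constraints — constraint 7: a1 - a6 = -3; constraint 8: a4 + a1 = 8; constraint 9: a3 - a2 = 0 — and the others hold by inspection.

Satisfiable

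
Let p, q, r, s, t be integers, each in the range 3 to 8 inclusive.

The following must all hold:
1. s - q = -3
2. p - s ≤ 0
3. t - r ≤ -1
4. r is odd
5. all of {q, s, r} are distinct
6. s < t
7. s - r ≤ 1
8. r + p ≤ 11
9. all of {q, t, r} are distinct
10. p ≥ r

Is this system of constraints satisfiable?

Unsatisfiable

Constraints 2, 3, 6, and 10 give t < r, r ≤ p, p ≤ s, s < t. Chaining: t < r ≤ p ≤ s < t, which forces t < t — impossible.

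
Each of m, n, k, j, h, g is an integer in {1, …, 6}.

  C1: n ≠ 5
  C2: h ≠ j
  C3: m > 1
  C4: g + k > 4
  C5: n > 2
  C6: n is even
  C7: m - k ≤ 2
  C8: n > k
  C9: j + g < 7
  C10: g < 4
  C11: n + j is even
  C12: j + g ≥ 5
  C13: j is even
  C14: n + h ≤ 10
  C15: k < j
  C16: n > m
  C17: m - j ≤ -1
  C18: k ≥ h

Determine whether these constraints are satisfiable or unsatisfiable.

The assignment m = 3, n = 6, k = 3, j = 4, h = 2, g = 2 works:
  constraint 4 holds since g + k = 5.
  constraint 7 holds since m - k = 0.
  constraint 9 holds since j + g = 6.
The rest check out directly.

Satisfiable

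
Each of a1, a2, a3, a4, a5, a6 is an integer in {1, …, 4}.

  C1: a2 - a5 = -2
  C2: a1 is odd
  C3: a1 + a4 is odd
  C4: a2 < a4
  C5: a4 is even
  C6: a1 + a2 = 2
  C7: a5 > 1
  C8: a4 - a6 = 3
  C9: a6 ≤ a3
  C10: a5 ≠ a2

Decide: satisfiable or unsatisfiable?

Satisfiable

Setting (a1, a2, a3, a4, a5, a6) = (1, 1, 3, 4, 3, 1) satisfies everything: constraint 1: a2 - a5 = -2; constraint 6: a1 + a2 = 2, and the others follow.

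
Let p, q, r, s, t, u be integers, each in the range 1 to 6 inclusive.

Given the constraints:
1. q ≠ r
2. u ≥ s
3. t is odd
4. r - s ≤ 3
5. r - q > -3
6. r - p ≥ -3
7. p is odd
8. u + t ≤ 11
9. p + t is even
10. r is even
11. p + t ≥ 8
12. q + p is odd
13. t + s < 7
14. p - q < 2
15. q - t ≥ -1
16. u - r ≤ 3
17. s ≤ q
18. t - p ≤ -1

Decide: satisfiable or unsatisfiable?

Take p = 5, q = 4, r = 2, s = 2, t = 3, u = 5. Then constraint 4: r - s = 0; constraint 5: r - q = -2, and every other listed constraint is also met.

Satisfiable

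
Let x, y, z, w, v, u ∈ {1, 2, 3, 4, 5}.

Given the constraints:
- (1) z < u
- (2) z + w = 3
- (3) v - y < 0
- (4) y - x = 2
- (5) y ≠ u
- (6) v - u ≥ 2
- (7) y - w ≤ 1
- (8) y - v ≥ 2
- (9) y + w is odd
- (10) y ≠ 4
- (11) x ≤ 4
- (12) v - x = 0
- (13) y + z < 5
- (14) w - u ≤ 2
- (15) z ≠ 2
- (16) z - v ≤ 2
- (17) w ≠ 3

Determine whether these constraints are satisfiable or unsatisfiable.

Unsatisfiable

Constraints 6, 7, 8, and 14 give v − u ≥ 2, u − w ≥ -2, w − y ≥ -1, y − v ≥ 2.
Adding all 4 inequalities: the left sides telescope to 0, and the right sides sum to 2 + (-2) + (-1) + 2 = 1. So 0 ≥ 1, which is false.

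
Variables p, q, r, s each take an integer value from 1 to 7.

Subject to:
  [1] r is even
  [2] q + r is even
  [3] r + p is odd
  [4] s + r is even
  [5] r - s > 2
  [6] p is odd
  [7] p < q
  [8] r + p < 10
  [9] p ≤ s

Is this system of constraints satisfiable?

Satisfiable

Try p = 1, q = 6, r = 6, s = 2.
Check constraint 1: r = 6 is even; constraint 5: r - s = 4; constraint 8: r + p = 7. The remaining constraints are straightforward to verify.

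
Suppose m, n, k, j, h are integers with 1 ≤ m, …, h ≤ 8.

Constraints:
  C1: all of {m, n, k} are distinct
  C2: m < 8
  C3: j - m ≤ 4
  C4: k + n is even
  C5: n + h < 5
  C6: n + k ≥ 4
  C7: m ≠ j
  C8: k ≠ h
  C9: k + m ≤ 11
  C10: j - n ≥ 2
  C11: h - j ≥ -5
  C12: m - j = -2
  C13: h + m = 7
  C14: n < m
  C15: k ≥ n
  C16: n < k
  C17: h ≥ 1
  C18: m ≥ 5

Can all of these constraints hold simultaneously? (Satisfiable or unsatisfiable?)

The assignment m = 5, n = 2, k = 4, j = 7, h = 2 works:
  constraint 3 holds since j - m = 2.
  constraint 5 holds since n + h = 4.
The rest check out directly.

Satisfiable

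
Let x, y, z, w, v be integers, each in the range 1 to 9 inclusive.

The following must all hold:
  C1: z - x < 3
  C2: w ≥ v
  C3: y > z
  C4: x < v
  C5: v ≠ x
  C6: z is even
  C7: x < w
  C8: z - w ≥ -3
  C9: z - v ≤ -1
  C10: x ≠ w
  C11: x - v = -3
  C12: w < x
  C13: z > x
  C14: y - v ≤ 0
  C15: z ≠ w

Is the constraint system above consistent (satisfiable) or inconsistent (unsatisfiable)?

Constraints 2, 3, 12, 13, and 14 give w < x, x < z, z < y, y ≤ v, v ≤ w. Chaining: w < x < z < y ≤ v ≤ w, which forces w < w — impossible.

Unsatisfiable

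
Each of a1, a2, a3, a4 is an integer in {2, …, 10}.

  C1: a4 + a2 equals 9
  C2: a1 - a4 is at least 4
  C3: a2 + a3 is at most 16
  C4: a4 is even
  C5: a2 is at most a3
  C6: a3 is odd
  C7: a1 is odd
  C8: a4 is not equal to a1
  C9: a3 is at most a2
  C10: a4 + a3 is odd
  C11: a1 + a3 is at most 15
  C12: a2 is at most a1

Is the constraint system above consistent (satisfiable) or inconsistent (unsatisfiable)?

Satisfiable

The assignment a1 = 7, a2 = 7, a3 = 7, a4 = 2 works:
  constraint 1 holds since a4 + a2 = 9.
  constraint 2 holds since a1 - a4 = 5.
The rest check out directly.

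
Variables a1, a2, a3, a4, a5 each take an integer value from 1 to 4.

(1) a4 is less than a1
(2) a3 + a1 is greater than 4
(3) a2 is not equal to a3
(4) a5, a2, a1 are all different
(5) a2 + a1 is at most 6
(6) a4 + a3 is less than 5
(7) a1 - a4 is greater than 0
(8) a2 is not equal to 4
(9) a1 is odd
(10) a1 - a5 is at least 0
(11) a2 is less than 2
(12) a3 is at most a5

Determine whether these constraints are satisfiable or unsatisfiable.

Satisfiable

Take a1 = 3, a2 = 1, a3 = 2, a4 = 1, a5 = 2. Then constraint 2: a3 + a1 = 5; constraint 5: a2 + a1 = 4, and every other listed constraint is also met.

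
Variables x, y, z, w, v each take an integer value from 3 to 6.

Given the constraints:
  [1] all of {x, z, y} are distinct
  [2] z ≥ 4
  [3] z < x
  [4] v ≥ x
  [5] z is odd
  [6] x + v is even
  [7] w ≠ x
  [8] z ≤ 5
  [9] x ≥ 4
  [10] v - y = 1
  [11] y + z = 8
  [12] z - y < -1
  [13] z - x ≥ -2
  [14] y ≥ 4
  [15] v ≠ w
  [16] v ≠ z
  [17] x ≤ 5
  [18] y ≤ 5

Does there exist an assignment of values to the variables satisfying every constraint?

Unsatisfiable

Constraints 2, 8, 9, 14, 17, and 18 confine each of x, z, y to the 2 values {4, 5}.
Constraint 1 requires all 3 of them to be distinct, but only 2 values are available — impossible by the pigeonhole principle.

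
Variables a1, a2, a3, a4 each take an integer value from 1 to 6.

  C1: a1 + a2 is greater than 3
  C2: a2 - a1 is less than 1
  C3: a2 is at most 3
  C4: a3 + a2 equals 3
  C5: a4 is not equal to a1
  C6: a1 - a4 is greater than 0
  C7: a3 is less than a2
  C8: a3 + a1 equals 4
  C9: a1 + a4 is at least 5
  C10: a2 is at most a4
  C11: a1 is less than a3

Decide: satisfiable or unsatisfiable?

Constraints 6, 7, 10, and 11 give a3 < a2, a2 ≤ a4, a4 < a1, a1 < a3. Chaining: a3 < a2 ≤ a4 < a1 < a3, which forces a3 < a3 — impossible.

Unsatisfiable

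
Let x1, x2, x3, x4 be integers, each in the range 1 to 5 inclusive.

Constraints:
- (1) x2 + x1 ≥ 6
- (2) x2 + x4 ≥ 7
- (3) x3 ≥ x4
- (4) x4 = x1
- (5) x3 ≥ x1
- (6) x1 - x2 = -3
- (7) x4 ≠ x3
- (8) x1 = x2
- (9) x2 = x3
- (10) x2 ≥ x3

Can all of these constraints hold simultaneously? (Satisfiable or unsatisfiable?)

Unsatisfiable

From constraints 4, 8, and 9, x4 = x1 = x2 = x3, so x4 = x3. But constraint 7 says x4 ≠ x3. Contradiction.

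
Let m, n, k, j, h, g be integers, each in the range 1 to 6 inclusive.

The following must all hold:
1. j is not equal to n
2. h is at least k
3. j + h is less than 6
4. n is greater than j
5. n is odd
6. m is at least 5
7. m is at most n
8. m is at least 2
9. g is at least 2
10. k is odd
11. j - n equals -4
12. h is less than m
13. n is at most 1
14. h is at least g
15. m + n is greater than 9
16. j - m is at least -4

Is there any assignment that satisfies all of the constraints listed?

Unsatisfiable

From constraint 6: m ≥ 5. From constraints 7 and 13: m ≤ n and n ≤ 1, so m ≤ 1. But 1 < 5, so no value of m works.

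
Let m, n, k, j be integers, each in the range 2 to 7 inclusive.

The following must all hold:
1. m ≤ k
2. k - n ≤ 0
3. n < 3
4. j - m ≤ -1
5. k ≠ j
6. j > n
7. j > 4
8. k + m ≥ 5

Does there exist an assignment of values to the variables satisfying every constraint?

Unsatisfiable

Constraints 1, 2, 4, and 6 give n < j, j < m, m ≤ k, k ≤ n. Chaining: n < j < m ≤ k ≤ n, which forces n < n — impossible.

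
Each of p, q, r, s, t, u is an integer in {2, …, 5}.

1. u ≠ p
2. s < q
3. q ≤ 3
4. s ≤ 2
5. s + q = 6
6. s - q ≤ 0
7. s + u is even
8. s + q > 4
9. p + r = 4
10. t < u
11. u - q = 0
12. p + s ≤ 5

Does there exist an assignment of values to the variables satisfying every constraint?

From constraint 4: s ≤ 2. From constraint 3: q ≤ 3. Hence s + q ≤ 5. But constraint 5 requires s + q = 6, and 6 > 5. Contradiction.

Unsatisfiable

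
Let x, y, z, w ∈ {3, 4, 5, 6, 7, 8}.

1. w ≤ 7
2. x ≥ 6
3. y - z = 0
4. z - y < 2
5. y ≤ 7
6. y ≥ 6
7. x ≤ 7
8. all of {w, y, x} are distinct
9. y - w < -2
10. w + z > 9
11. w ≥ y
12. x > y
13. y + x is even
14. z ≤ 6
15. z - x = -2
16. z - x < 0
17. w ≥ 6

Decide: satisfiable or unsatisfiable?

Unsatisfiable

Constraints 1, 2, 5, 6, 7, and 17 confine each of w, y, x to the 2 values {6, 7}.
Constraint 8 requires all 3 of them to be distinct, but only 2 values are available — impossible by the pigeonhole principle.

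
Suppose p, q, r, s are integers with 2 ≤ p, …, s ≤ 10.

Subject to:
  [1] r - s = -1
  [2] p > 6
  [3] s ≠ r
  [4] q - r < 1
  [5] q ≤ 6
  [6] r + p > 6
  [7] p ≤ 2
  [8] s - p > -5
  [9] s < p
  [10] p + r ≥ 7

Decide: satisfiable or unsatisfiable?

From constraint 2: p ≥ 7. From constraint 7: p ≤ 2. But 2 < 7, so no value of p works.

Unsatisfiable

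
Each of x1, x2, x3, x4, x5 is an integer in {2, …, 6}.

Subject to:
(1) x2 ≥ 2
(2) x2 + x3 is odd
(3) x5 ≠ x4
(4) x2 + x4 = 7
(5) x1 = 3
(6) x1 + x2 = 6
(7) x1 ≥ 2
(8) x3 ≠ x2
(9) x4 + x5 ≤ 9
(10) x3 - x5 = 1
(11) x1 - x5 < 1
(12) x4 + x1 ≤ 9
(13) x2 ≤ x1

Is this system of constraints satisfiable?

Take x1 = 3, x2 = 3, x3 = 4, x4 = 4, x5 = 3. Then constraint 4: x2 + x4 = 7; constraint 6: x1 + x2 = 6; constraint 9: x4 + x5 = 7, and every other listed constraint is also met.

Satisfiable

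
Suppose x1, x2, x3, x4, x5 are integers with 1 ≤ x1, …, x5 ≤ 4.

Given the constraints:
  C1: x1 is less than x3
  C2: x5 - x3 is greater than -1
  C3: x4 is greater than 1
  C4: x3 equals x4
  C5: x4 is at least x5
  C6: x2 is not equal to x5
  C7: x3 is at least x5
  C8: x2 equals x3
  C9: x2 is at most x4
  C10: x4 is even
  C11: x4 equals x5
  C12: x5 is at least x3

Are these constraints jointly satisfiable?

From constraints 4, 8, and 11, x2 = x3 = x4 = x5, so x2 = x5. But constraint 6 says x2 ≠ x5. Contradiction.

Unsatisfiable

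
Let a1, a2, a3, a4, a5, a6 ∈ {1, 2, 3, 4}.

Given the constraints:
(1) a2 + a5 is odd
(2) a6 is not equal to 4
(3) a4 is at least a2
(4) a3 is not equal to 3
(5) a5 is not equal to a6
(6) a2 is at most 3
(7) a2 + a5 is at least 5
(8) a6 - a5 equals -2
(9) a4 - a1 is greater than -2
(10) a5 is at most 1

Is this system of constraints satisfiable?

From constraint 6: a2 ≤ 3. From constraint 10: a5 ≤ 1. Hence a2 + a5 ≤ 4. But constraint 7 requires a2 + a5 ≥ 5, and 5 > 4. Contradiction.

Unsatisfiable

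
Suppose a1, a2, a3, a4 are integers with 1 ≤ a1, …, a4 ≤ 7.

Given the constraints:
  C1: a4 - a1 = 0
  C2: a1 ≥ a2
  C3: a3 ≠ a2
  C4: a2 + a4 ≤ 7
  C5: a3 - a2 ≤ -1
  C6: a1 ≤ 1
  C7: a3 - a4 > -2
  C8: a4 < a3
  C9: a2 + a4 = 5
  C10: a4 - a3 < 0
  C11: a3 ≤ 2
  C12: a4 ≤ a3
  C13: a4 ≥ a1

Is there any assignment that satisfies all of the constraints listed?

Unsatisfiable

From constraints 2 and 6: a2 ≤ a1 ≤ 1. From constraints 11 and 12: a4 ≤ a3 ≤ 2. Hence a2 + a4 ≤ 3. But constraint 9 requires a2 + a4 = 5, and 5 > 3. Contradiction.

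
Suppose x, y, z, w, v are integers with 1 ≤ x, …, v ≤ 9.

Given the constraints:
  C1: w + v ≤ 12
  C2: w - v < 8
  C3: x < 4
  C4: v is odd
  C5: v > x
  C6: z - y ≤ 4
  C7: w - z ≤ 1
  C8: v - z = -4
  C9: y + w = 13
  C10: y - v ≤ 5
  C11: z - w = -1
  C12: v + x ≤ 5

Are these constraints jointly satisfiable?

Try x = 1, y = 5, z = 7, w = 8, v = 3.
Check constraint 1: w + v = 11; constraint 2: w - v = 5. The remaining constraints are straightforward to verify.

Satisfiable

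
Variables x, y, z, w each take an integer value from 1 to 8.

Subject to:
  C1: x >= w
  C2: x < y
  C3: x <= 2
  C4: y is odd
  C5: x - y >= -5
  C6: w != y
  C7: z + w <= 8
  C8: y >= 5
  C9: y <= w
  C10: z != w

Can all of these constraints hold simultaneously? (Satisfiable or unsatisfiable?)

Unsatisfiable

From constraints 8 and 9: w ≥ y and y ≥ 5, so w ≥ 5. From constraints 1 and 3: w ≤ x and x ≤ 2, so w ≤ 2. But 2 < 5, so no value of w works.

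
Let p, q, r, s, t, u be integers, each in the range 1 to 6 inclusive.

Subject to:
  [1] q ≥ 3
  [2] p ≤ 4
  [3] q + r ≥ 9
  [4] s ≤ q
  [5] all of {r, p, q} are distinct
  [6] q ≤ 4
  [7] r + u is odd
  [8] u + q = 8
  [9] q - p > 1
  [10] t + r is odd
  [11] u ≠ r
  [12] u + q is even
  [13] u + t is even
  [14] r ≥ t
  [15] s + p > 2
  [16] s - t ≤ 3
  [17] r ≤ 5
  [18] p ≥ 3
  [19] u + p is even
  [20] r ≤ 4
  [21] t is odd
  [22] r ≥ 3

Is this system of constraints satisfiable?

Unsatisfiable

Constraints 1, 2, 6, 18, 20, and 22 confine each of r, p, q to the 2 values {3, 4}.
Constraint 5 requires all 3 of them to be distinct, but only 2 values are available — impossible by the pigeonhole principle.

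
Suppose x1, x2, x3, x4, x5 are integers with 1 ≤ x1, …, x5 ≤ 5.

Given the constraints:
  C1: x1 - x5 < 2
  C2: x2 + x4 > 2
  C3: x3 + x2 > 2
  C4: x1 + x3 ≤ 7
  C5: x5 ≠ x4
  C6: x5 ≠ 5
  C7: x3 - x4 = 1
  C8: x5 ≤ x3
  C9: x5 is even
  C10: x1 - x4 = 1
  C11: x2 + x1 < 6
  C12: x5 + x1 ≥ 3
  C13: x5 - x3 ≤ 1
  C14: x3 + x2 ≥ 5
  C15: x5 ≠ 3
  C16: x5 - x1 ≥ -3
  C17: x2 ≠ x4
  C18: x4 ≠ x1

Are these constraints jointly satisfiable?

Try x1 = 2, x2 = 3, x3 = 2, x4 = 1, x5 = 2.
Check constraint 1: x1 - x5 = 0; constraint 2: x2 + x4 = 4. The remaining constraints are straightforward to verify.

Satisfiable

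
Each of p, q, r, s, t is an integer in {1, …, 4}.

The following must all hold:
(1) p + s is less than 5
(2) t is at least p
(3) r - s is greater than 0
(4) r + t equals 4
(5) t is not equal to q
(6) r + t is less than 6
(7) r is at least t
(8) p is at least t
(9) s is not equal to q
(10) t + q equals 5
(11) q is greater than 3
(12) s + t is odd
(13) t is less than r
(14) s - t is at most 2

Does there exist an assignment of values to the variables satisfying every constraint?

Satisfiable

Setting (p, q, r, s, t) = (1, 4, 3, 2, 1) satisfies everything: constraint 1: p + s = 3; constraint 3: r - s = 1; constraint 4: r + t = 4, and the others follow.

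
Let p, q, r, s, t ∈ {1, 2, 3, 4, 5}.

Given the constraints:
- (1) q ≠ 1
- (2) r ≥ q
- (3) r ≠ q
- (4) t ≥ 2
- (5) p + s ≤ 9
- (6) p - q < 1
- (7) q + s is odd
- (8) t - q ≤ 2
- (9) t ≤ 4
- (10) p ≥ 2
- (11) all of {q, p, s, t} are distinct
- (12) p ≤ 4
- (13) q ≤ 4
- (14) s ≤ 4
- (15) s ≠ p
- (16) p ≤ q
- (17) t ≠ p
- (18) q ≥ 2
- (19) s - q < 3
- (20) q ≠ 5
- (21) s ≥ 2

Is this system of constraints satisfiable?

Unsatisfiable

Constraints 4, 9, 10, 12, 13, 14, 18, and 21 confine each of q, p, s, t to the 3 values {2, …, 4}.
Constraint 11 requires all 4 of them to be distinct, but only 3 values are available — impossible by the pigeonhole principle.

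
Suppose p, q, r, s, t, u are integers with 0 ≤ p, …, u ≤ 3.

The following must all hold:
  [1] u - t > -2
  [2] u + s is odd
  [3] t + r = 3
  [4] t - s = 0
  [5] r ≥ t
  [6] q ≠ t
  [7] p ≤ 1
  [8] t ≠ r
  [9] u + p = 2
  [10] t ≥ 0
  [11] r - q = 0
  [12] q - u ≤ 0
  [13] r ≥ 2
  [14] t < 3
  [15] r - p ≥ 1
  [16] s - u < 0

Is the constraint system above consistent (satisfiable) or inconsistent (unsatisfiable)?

Try p = 0, q = 2, r = 2, s = 1, t = 1, u = 2.
Check constraint 1: u - t = 1; constraint 3: t + r = 3. The remaining constraints are straightforward to verify.

Satisfiable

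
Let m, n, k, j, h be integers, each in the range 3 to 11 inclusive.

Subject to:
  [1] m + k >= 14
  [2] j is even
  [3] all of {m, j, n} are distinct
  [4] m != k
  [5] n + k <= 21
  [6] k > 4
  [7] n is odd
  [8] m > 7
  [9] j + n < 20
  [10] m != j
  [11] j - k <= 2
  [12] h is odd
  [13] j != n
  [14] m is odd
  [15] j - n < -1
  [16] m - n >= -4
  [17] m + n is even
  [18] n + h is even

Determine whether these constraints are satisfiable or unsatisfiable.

One satisfying assignment is m = 9, n = 11, k = 7, j = 8, h = 5.
For the less obvious constraints — constraint 1: m + k = 16; constraint 5: n + k = 18 — and the others hold by inspection.

Satisfiable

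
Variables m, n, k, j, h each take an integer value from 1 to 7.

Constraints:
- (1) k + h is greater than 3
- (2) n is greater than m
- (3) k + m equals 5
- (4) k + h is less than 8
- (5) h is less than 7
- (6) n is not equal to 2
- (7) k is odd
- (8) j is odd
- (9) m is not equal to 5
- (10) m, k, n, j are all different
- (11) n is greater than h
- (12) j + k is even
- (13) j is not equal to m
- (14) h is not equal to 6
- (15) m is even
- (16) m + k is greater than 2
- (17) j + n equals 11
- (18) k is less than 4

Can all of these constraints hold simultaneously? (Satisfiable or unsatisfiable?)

Try m = 2, n = 6, k = 3, j = 5, h = 2.
Check constraint 1: k + h = 5; constraint 3: k + m = 5; constraint 4: k + h = 5. The remaining constraints are straightforward to verify.

Satisfiable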